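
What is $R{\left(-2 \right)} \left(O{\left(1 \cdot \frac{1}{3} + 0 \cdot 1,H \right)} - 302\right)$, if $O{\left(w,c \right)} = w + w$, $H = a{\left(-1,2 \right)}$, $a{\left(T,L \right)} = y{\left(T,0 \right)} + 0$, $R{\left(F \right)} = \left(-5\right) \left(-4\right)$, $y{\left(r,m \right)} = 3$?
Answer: $- \frac{18080}{3} \approx -6026.7$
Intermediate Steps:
$R{\left(F \right)} = 20$
$a{\left(T,L \right)} = 3$ ($a{\left(T,L \right)} = 3 + 0 = 3$)
$H = 3$
$O{\left(w,c \right)} = 2 w$
$R{\left(-2 \right)} \left(O{\left(1 \cdot \frac{1}{3} + 0 \cdot 1,H \right)} - 302\right) = 20 \left(2 \left(1 \cdot \frac{1}{3} + 0 \cdot 1\right) - 302\right) = 20 \left(2 \left(1 \cdot \frac{1}{3} + 0\right) - 302\right) = 20 \left(2 \left(\frac{1}{3} + 0\right) - 302\right) = 20 \left(2 \cdot \frac{1}{3} - 302\right) = 20 \left(\frac{2}{3} - 302\right) = 20 \left(- \frac{904}{3}\right) = - \frac{18080}{3}$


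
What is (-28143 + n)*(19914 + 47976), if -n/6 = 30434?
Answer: -14307613830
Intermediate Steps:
n = -182604 (n = -6*30434 = -182604)
(-28143 + n)*(19914 + 47976) = (-28143 - 182604)*(19914 + 47976) = -210747*67890 = -14307613830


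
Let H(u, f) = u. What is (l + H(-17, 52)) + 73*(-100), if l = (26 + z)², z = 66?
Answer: 1147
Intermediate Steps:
l = 8464 (l = (26 + 66)² = 92² = 8464)
(l + H(-17, 52)) + 73*(-100) = (8464 - 17) + 73*(-100) = 8447 - 7300 = 1147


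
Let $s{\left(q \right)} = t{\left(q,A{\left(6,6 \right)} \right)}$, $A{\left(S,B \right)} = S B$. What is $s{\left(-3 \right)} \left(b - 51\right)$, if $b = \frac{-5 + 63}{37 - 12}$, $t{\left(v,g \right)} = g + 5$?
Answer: $- \frac{49897}{25} \approx -1995.9$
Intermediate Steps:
$A{\left(S,B \right)} = B S$
$t{\left(v,g \right)} = 5 + g$
$s{\left(q \right)} = 41$ ($s{\left(q \right)} = 5 + 6 \cdot 6 = 5 + 36 = 41$)
$b = \frac{58}{25} \approx 2.32$
$s{\left(-3 \right)} \left(b - 51\right) = 41 \left(\frac{58}{25} - 51\right) = 41 \left(- \frac{1217}{25}\right) = - \frac{49897}{25}$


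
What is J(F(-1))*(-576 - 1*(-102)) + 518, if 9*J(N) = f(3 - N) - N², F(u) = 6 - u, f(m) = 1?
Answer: 3046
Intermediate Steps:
J(N) = ⅑ - N²/9 (J(N) = (1 - N²)/9 = ⅑ - N²/9)
J(F(-1))*(-576 - 1*(-102)) + 518 = (⅑ - (6 - 1*(-1))²/9)*(-576 - 1*(-102)) + 518 = (⅑ - (6 + 1)²/9)*(-576 + 102) + 518 = (⅑ - ⅑*7²)*(-474) + 518 = (⅑ - ⅑*49)*(-474) + 518 = (⅑ - 49/9)*(-474) + 518 = -16/3*(-474) + 518 = 2528 + 518 = 3046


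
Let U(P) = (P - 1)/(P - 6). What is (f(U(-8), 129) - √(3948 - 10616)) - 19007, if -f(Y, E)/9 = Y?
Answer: -266179/14 - 2*I*√1667 ≈ -19013.0 - 81.658*I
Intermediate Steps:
U(P) = (-1 + P)/(-6 + P)
f(Y, E) = -9*Y
(f(U(-8), 129) - √(3948 - 10616)) - 19007 = (-9*(-1 - 8)/(-6 - 8) - √(3948 - 10616)) - 19007 = (-9*(-9)/(-14) - √(-6668)) - 19007 = (-(-9)*(-9)/14 - 2*I*√1667) - 19007 = (-9*9/14 - 2*I*√1667) - 19007 = (-81/14 - 2*I*√1667) - 19007 = -266179/14 - 2*I*√1667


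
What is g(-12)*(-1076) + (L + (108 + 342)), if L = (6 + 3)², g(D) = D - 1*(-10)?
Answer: 2683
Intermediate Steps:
g(D) = 10 + D (g(D) = D + 10 = 10 + D)
L = 81 (L = 9² = 81)
g(-12)*(-1076) + (L + (108 + 342)) = (10 - 12)*(-1076) + (81 + (108 + 342)) = -2*(-1076) + (81 + 450) = 2152 + 531 = 2683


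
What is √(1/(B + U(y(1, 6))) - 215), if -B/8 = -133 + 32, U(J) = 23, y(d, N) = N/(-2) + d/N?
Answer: 2*I*√37117446/831 ≈ 14.663*I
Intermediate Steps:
y(d, N) = -N/2 + d/N (y(d, N) = N*(-½) + d/N = -N/2 + d/N)
B = 808 (B = -8*(-133 + 32) = -8*(-101) = 808)
√(1/(B + U(y(1, 6))) - 215) = √(1/(808 + 23) - 215) = √(1/831 - 215) = √(-178664/831) = 2*I*√37117446/831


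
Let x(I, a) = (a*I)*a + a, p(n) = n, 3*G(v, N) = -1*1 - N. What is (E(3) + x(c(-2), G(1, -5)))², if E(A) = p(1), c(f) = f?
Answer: 121/81 ≈ 1.4938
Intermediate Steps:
G(v, N) = -⅓ - N/3 (G(v, N) = (-1*1 - N)/3 = (-1 - N)/3 = -⅓ - N/3)
E(A) = 1
x(I, a) = a + I*a² (x(I, a) = (I*a)*a + a = I*a² + a = a + I*a²)
(E(3) + x(c(-2), G(1, -5)))² = (1 + (-⅓ - ⅓*(-5))*(1 - 2*(-⅓ - ⅓*(-5))))² = (1 + (-⅓ + 5/3)*(1 - 2*(-⅓ + 5/3)))² = (1 + 4*(1 - 2*4/3)/3)² = (1 + 4*(1 - 8/3)/3)² = (1 + (4/3)*(-5/3))² = (1 - 20/9)² = (-11/9)² = 121/81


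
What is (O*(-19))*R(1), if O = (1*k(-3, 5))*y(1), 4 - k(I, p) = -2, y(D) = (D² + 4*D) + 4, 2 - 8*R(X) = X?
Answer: -513/4 ≈ -128.25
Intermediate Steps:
R(X) = ¼ - X/8
y(D) = 4 + D² + 4*D
k(I, p) = 6 (k(I, p) = 4 - 1*(-2) = 4 + 2 = 6)
O = 54 (O = (1*6)*(4 + 1² + 4*1) = 6*(4 + 1 + 4) = 6*9 = 54)
(O*(-19))*R(1) = (54*(-19))*(¼ - ⅛*1) = -1026*(¼ - ⅛) = -1026*⅛ = -513/4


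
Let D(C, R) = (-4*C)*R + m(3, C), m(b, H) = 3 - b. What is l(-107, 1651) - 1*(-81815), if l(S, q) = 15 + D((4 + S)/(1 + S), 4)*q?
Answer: 2976566/53 ≈ 56162.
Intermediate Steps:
D(C, R) = -4*C*R (D(C, R) = (-4*C)*R + (3 - 1*3) = -4*C*R + (3 - 3) = -4*C*R + 0 = -4*C*R)
l(S, q) = 15 - 16*q*(4 + S)/(1 + S) (l(S, q) = 15 + (-4*(4 + S)/(1 + S)*4)*q = 15 + (-16*(4 + S)/(1 + S))*q = 15 - 16*q*(4 + S)/(1 + S))
l(-107, 1651) - 1*(-81815) = (15 + 15*(-107) - 16*1651*(4 - 107))/(1 - 107) - 1*(-81815) = (15 - 1605 - 16*1651*(-103))/(-106) + 81815 = -(15 - 1605 + 2720848)/106 + 81815 = -1/106*2719258 + 81815 = -1359629/53 + 81815 = 2976566/53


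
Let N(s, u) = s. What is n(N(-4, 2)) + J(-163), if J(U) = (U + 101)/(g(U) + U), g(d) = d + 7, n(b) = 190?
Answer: 60672/319 ≈ 190.19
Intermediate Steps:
g(d) = 7 + d
J(U) = (101 + U)/(7 + 2*U) (J(U) = (U + 101)/((7 + U) + U) = (101 + U)/(7 + 2*U))
n(N(-4, 2)) + J(-163) = 190 + (101 - 163)/(7 + 2*(-163)) = 190 - 62/(7 - 326) = 190 - 62/(-319) = 190 - 1/319*(-62) = 190 + 62/319 = 60672/319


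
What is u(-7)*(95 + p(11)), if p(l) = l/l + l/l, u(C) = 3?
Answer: 291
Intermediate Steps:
p(l) = 2 (p(l) = 1 + 1 = 2)
u(-7)*(95 + p(11)) = 3*(95 + 2) = 3*97 = 291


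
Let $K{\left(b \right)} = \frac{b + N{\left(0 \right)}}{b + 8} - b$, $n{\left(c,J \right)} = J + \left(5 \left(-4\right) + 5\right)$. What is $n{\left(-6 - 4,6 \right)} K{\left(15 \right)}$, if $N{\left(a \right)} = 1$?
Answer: $\frac{2961}{23} \approx 128.74$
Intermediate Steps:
$n{\left(c,J \right)} = -15 + J$ ($n{\left(c,J \right)} = J + \left(-20 + 5\right) = J - 15 = -15 + J$)
$K{\left(b \right)} = - b + \frac{1 + b}{8 + b}$ ($K{\left(b \right)} = \frac{b + 1}{b + 8} - b = \frac{1 + b}{8 + b} - b = - b + \frac{1 + b}{8 + b}$)
$n{\left(-6 - 4,6 \right)} K{\left(15 \right)} = \left(-15 + 6\right) \frac{1 - 15^{2} - 105}{8 + 15} = - 9 \frac{1 - 225 - 105}{23} = - 9 \cdot \frac{1}{23} \left(-329\right) = \left(-9\right) \left(- \frac{329}{23}\right) = \frac{2961}{23}$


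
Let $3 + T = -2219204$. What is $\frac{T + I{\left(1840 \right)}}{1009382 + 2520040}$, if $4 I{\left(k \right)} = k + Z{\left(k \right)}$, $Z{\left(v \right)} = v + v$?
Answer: $- \frac{2217827}{3529422} \approx -0.62838$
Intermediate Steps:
$T = -2219207$ ($T = -3 - 2219204 = -2219207$)
$Z{\left(v \right)} = 2 v$
$I{\left(k \right)} = \frac{3 k}{4}$ ($I{\left(k \right)} = \frac{k + 2 k}{4} = \frac{3 k}{4}$)
$\frac{T + I{\left(1840 \right)}}{1009382 + 2520040} = \frac{-2219207 + \frac{3}{4} \cdot 1840}{1009382 + 2520040} = \frac{-2219207 + 1380}{3529422} = \left(-2217827\right) \frac{1}{3529422} = - \frac{2217827}{3529422}$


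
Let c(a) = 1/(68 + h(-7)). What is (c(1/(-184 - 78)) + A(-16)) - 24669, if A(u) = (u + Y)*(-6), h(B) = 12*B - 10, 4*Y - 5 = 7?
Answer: -639367/26 ≈ -24591.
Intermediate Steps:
Y = 3 (Y = 5/4 + (¼)*7 = 5/4 + 7/4 = 3)
h(B) = -10 + 12*B
c(a) = -1/26 (c(a) = 1/(68 + (-10 + 12*(-7))) = 1/(68 + (-10 - 84)) = 1/(68 - 94) = 1/(-26) = -1/26)
A(u) = -18 - 6*u (A(u) = (u + 3)*(-6) = (3 + u)*(-6) = -18 - 6*u)
(c(1/(-184 - 78)) + A(-16)) - 24669 = (-1/26 + (-18 - 6*(-16))) - 24669 = (-1/26 + (-18 + 96)) - 24669 = (-1/26 + 78) - 24669 = 2027/26 - 24669 = -639367/26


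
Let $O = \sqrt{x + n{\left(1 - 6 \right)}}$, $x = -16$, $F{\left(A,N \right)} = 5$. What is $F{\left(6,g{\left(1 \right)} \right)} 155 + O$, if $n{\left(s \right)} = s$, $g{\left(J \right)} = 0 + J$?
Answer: $775 + i \sqrt{21} \approx 775.0 + 4.5826 i$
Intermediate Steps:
$g{\left(J \right)} = J$
$O = i \sqrt{21}$ ($O = \sqrt{-16 + \left(1 - 6\right)} = \sqrt{-16 - 5} = \sqrt{-21} = i \sqrt{21} \approx 4.5826 i$)
$F{\left(6,g{\left(1 \right)} \right)} 155 + O = 5 \cdot 155 + i \sqrt{21} = 775 + i \sqrt{21}$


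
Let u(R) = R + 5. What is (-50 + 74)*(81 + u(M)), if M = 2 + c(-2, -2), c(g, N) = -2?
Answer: 2064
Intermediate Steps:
M = 0 (M = 2 - 2 = 0)
u(R) = 5 + R
(-50 + 74)*(81 + u(M)) = (-50 + 74)*(81 + (5 + 0)) = 24*(81 + 5) = 24*86 = 2064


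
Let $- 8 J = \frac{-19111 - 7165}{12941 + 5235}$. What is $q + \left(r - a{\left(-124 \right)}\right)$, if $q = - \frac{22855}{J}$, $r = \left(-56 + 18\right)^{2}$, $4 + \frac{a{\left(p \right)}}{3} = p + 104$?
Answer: $- \frac{820866356}{6569} \approx -1.2496 \cdot 10^{5}$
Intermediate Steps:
$a{\left(p \right)} = 300 + 3 p$ ($a{\left(p \right)} = -12 + 3 \left(p + 104\right) = -12 + 3 \left(104 + p\right) = -12 + \left(312 + 3 p\right) = 300 + 3 p$)
$r = 1444$ ($r = \left(-38\right)^{2} = 1444$)
$J = \frac{6569}{36352}$ ($J = - \frac{\left(-19111 - 7165\right) \frac{1}{12941 + 5235}}{8} = - \frac{\left(-26276\right) \frac{1}{18176}}{8} = \left(- \frac{1}{8}\right) \left(- \frac{6569}{4544}\right) = \frac{6569}{36352} \approx 0.18071$)
$q = - \frac{830824960}{6569}$ ($q = - \frac{22855}{\frac{6569}{36352}} = \left(-22855\right) \frac{36352}{6569} = - \frac{830824960}{6569} \approx -1.2648 \cdot 10^{5}$)
$q + \left(r - a{\left(-124 \right)}\right) = - \frac{830824960}{6569} + \left(1444 - \left(300 + 3 \left(-124\right)\right)\right) = - \frac{830824960}{6569} + \left(1444 - \left(300 - 372\right)\right) = - \frac{830824960}{6569} + \left(1444 - -72\right) = - \frac{830824960}{6569} + \left(1444 + 72\right) = - \frac{830824960}{6569} + 1516 = - \frac{820866356}{6569}$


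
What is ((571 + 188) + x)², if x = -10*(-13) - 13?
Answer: 767376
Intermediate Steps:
x = 117 (x = 130 - 13 = 117)
((571 + 188) + x)² = ((571 + 188) + 117)² = (759 + 117)² = 876² = 767376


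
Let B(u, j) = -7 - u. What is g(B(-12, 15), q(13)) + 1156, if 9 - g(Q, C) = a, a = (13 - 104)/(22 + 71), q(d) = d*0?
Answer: 108436/93 ≈ 1166.0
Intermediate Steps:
q(d) = 0
a = -91/93 ≈ -0.97849
g(Q, C) = 928/93 (g(Q, C) = 9 - 1*(-91/93) = 9 + 91/93 = 928/93)
g(B(-12, 15), q(13)) + 1156 = 928/93 + 1156 = 108436/93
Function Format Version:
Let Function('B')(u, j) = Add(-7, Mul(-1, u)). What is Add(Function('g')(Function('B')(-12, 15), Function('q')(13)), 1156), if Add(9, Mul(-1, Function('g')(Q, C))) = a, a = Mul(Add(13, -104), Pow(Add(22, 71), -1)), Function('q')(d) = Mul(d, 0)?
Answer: Rational(108436, 93) ≈ 1166.0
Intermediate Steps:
Function('q')(d) = 0
a = Rational(-91, 93) (a = Mul(-91, Pow(93, -1)) = Mul(-91, Rational(1, 93)) = Rational(-91, 93) ≈ -0.97849)
Function('g')(Q, C) = Rational(928, 93) (Function('g')(Q, C) = Add(9, Mul(-1, Rational(-91, 93))) = Add(9, Rational(91, 93)) = Rational(928, 93))
Add(Function('g')(Function('B')(-12, 15), Function('q')(13)), 1156) = Add(Rational(928, 93), 1156) = Rational(108436, 93)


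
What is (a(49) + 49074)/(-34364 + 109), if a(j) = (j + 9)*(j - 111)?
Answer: -45478/34255 ≈ -1.3276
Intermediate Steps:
a(j) = (-111 + j)*(9 + j) (a(j) = (9 + j)*(-111 + j) = (-111 + j)*(9 + j))
(a(49) + 49074)/(-34364 + 109) = ((-999 + 49² - 102*49) + 49074)/(-34364 + 109) = ((-999 + 2401 - 4998) + 49074)/(-34255) = (-3596 + 49074)*(-1/34255) = 45478*(-1/34255) = -45478/34255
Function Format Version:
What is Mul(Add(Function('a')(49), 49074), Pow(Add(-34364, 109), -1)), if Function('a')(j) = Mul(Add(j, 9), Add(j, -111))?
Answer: Rational(-45478, 34255) ≈ -1.3276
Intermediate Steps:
Function('a')(j) = Mul(Add(-111, j), Add(9, j)) (Function('a')(j) = Mul(Add(9, j), Add(-111, j)) = Mul(Add(-111, j), Add(9, j)))
Mul(Add(Function('a')(49), 49074), Pow(Add(-34364, 109), -1)) = Mul(Add(Add(-999, Pow(49, 2), Mul(-102, 49)), 49074), Pow(Add(-34364, 109), -1)) = Mul(Add(Add(-999, 2401, -4998), 49074), Pow(-34255, -1)) = Mul(Add(-3596, 49074), Rational(-1, 34255)) = Mul(45478, Rational(-1, 34255)) = Rational(-45478, 34255)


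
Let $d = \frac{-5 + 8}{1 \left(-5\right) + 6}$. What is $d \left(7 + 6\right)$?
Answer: $39$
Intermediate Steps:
$d = 3$ ($d = \frac{3}{-5 + 6} = \frac{3}{1} = 3 \cdot 1 = 3$)
$d \left(7 + 6\right) = 3 \left(7 + 6\right) = 3 \cdot 13 = 39$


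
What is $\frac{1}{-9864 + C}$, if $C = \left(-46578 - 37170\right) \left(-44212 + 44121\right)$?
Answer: $\frac{1}{7611204} \approx 1.3139 \cdot 10^{-7}$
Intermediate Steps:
$C = 7621068$ ($C = \left(-83748\right) \left(-91\right) = 7621068$)
$\frac{1}{-9864 + C} = \frac{1}{-9864 + 7621068} = \frac{1}{7611204}$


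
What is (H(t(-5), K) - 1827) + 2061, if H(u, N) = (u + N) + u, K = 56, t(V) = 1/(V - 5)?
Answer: 1449/5 ≈ 289.80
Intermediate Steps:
t(V) = 1/(-5 + V)
H(u, N) = N + 2*u (H(u, N) = (N + u) + u = N + 2*u)
(H(t(-5), K) - 1827) + 2061 = ((56 + 2/(-5 - 5)) - 1827) + 2061 = ((56 + 2/(-10)) - 1827) + 2061 = ((56 + 2*(-⅒)) - 1827) + 2061 = ((56 - ⅕) - 1827) + 2061 = (279/5 - 1827) + 2061 = -8856/5 + 2061 = 1449/5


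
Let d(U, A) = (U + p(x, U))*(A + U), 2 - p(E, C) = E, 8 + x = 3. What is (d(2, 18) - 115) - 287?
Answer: -222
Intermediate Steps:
x = -5 (x = -8 + 3 = -5)
p(E, C) = 2 - E
d(U, A) = (7 + U)*(A + U) (d(U, A) = (U + (2 - 1*(-5)))*(A + U) = (U + (2 + 5))*(A + U) = (U + 7)*(A + U) = (7 + U)*(A + U))
(d(2, 18) - 115) - 287 = ((2² + 7*18 + 7*2 + 18*2) - 115) - 287 = ((4 + 126 + 14 + 36) - 115) - 287 = (180 - 115) - 287 = 65 - 287 = -222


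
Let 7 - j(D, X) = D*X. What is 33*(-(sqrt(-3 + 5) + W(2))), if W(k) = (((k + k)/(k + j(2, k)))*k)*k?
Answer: -528/5 - 33*sqrt(2) ≈ -152.27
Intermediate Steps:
j(D, X) = 7 - D*X
W(k) = 2*k**3/(7 - k) (W(k) = (((k + k)/(k + (7 - 1*2*k)))*k)*k = (((2*k)/(k + (7 - 2*k)))*k)*k = (((2*k)/(7 - k))*k)*k = ((2*k/(7 - k))*k)*k = (2*k**2/(7 - k))*k = 2*k**3/(7 - k))
33*(-(sqrt(-3 + 5) + W(2))) = 33*(-(sqrt(-3 + 5) - 2*2**3/(-7 + 2))) = 33*(-(sqrt(2) - 2*8/(-5))) = 33*(-(sqrt(2) - 2*8*(-1/5))) = 33*(-(sqrt(2) + 16/5)) = 33*(-(16/5 + sqrt(2))) = 33*(-16/5 - sqrt(2)) = -528/5 - 33*sqrt(2)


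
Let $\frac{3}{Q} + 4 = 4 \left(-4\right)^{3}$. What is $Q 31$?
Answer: $- \frac{93}{260} \approx -0.35769$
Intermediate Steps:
$Q = - \frac{3}{260}$ ($Q = \frac{3}{-4 + 4 \left(-4\right)^{3}} = \frac{3}{-4 + 4 \left(-64\right)} = \frac{3}{-4 - 256} = \frac{3}{-260} = 3 \left(- \frac{1}{260}\right) = - \frac{3}{260} \approx -0.011538$)
$Q 31 = \left(- \frac{3}{260}\right) 31 = - \frac{93}{260}$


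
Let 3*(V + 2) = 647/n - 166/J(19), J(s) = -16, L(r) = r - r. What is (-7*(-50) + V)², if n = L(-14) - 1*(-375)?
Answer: 10038131226601/81000000 ≈ 1.2393e+5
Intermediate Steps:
L(r) = 0
n = 375 (n = 0 - 1*(-375) = 0 + 375 = 375)
V = 18301/9000 (V = -2 + (647/375 - 166/(-16))/3 = -2 + (647*(1/375) - 166*(-1/16))/3 = -2 + (647/375 + 83/8)/3 = -2 + (⅓)*(36301/3000) = -2 + 36301/9000 = 18301/9000 ≈ 2.0334)
(-7*(-50) + V)² = (-7*(-50) + 18301/9000)² = (350 + 18301/9000)² = (3168301/9000)² = 10038131226601/81000000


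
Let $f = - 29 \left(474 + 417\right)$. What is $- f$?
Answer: $25839$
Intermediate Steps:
$f = -25839$ ($f = \left(-29\right) 891 = -25839$)
$- f = \left(-1\right) \left(-25839\right) = 25839$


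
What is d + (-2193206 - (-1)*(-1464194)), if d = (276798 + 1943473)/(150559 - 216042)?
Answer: -239499744471/65483 ≈ -3.6574e+6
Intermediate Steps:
d = -2220271/65483 (d = 2220271/(-65483) = 2220271*(-1/65483) = -2220271/65483 ≈ -33.906)
d + (-2193206 - (-1)*(-1464194)) = -2220271/65483 + (-2193206 - (-1)*(-1464194)) = -2220271/65483 + (-2193206 - 1*1464194) = -2220271/65483 + (-2193206 - 1464194) = -2220271/65483 - 3657400 = -239499744471/65483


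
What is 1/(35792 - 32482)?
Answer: 1/3310 ≈ 0.00030211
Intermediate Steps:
1/(35792 - 32482) = 1/3310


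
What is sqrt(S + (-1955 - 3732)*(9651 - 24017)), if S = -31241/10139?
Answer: sqrt(8398646846926383)/10139 ≈ 9038.8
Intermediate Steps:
S = -31241/10139 (S = -31241*1/10139 = -31241/10139 ≈ -3.0813)
sqrt(S + (-1955 - 3732)*(9651 - 24017)) = sqrt(-31241/10139 + (-1955 - 3732)*(9651 - 24017)) = sqrt(-31241/10139 - 5687*(-14366)) = sqrt(-31241/10139 + 81699442) = sqrt(828350611197/10139) = sqrt(8398646846926383)/10139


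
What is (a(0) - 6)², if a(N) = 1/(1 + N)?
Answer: 25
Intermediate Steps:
(a(0) - 6)² = (1/(1 + 0) - 6)² = (1/1 - 6)² = (1 - 6)² = (-5)² = 25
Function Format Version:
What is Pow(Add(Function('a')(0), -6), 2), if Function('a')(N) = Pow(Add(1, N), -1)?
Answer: 25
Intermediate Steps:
Pow(Add(Function('a')(0), -6), 2) = Pow(Add(Pow(Add(1, 0), -1), -6), 2) = Pow(Add(Pow(1, -1), -6), 2) = Pow(Add(1, -6), 2) = Pow(-5, 2) = 25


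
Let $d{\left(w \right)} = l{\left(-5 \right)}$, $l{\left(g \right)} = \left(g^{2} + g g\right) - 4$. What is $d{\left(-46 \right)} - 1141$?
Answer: $-1095$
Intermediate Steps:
$l{\left(g \right)} = -4 + 2 g^{2}$ ($l{\left(g \right)} = \left(g^{2} + g^{2}\right) - 4 = 2 g^{2} - 4 = -4 + 2 g^{2}$)
$d{\left(w \right)} = 46$ ($d{\left(w \right)} = -4 + 2 \left(-5\right)^{2} = -4 + 2 \cdot 25 = -4 + 50 = 46$)
$d{\left(-46 \right)} - 1141 = 46 - 1141 = -1095$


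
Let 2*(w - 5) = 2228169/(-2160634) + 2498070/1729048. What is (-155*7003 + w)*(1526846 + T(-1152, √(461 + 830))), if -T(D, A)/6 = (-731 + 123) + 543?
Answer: -774137601869470102969287/466979987054 ≈ -1.6578e+12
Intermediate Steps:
T(D, A) = 390 (T(D, A) = -6*((-731 + 123) + 543) = -6*(-608 + 543) = -6*(-65) = 390)
w = 9725800696897/1867919948216 (w = 5 + (2228169/(-2160634) + 2498070/1729048)/2 = 5 + (2228169*(-1/2160634) + 2498070*(1/1729048))/2 = 5 + (-2228169/2160634 + 1249035/864524)/2 = 5 + (½)*(386200955817/933959974108) = 5 + 386200955817/1867919948216 = 9725800696897/1867919948216 ≈ 5.2068)
(-155*7003 + w)*(1526846 + T(-1152, √(461 + 830))) = (-155*7003 + 9725800696897/1867919948216)*(1526846 + 390) = (-1085465 + 9725800696897/1867919948216)*1527236 = -2027552000789583543/1867919948216*1527236 = -774137601869470102969287/466979987054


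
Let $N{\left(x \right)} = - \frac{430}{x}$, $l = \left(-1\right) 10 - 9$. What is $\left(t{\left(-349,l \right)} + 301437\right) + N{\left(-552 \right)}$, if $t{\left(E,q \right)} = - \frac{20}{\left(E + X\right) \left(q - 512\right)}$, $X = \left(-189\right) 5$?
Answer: $\frac{9527617430293}{31607244} \approx 3.0144 \cdot 10^{5}$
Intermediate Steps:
$l = -19$ ($l = -10 - 9 = -19$)
$X = -945$
$t{\left(E,q \right)} = - \frac{20}{\left(-945 + E\right) \left(-512 + q\right)}$ ($t{\left(E,q \right)} = - \frac{20}{\left(E - 945\right) \left(q - 512\right)} = - \frac{20}{\left(-945 + E\right) \left(-512 + q\right)}$)
$\left(t{\left(-349,l \right)} + 301437\right) + N{\left(-552 \right)} = \left(- \frac{20}{483840 - -17955 - -178688 - -6631} + 301437\right) - \frac{430}{-552} = \left(- \frac{20}{483840 + 17955 + 178688 + 6631} + 301437\right) - - \frac{215}{276} = \left(- \frac{20}{687114} + 301437\right) + \frac{215}{276} = \left(\left(-20\right) \frac{1}{687114} + 301437\right) + \frac{215}{276} = \left(- \frac{10}{343557} + 301437\right) + \frac{215}{276} = \frac{103560791399}{343557} + \frac{215}{276} = \frac{9527617430293}{31607244}$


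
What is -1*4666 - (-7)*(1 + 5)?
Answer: -4624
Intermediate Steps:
-1*4666 - (-7)*(1 + 5) = -4666 - (-7)*6 = -4666 - 1*(-42) = -4666 + 42 = -4624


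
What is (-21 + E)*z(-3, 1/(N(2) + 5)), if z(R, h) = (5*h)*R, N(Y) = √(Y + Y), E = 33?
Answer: -180/7 ≈ -25.714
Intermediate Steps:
N(Y) = √2*√Y (N(Y) = √(2*Y) = √2*√Y)
z(R, h) = 5*R*h
(-21 + E)*z(-3, 1/(N(2) + 5)) = (-21 + 33)*(5*(-3)/(√2*√2 + 5)) = 12*(5*(-3)/(2 + 5)) = 12*(5*(-3)/7) = 12*(5*(-3)*(⅐)) = 12*(-15/7) = -180/7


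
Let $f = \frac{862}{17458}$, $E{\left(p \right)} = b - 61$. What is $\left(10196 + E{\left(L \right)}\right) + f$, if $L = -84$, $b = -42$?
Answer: $\frac{88102228}{8729} \approx 10093.0$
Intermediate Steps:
$E{\left(p \right)} = -103$ ($E{\left(p \right)} = -42 - 61 = -103$)
$f = \frac{431}{8729}$ ($f = 862 \cdot \frac{1}{17458} = \frac{431}{8729} \approx 0.049376$)
$\left(10196 + E{\left(L \right)}\right) + f = \left(10196 - 103\right) + \frac{431}{8729} = 10093 + \frac{431}{8729} = \frac{88102228}{8729}$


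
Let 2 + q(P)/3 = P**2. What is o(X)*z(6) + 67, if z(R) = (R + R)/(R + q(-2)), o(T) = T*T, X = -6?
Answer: 103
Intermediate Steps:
o(T) = T**2
q(P) = -6 + 3*P**2
z(R) = 2*R/(6 + R) (z(R) = (R + R)/(R + (-6 + 3*(-2)**2)) = (2*R)/(R + (-6 + 3*4)) = (2*R)/(R + (-6 + 12)) = (2*R)/(R + 6) = (2*R)/(6 + R) = 2*R/(6 + R))
o(X)*z(6) + 67 = (-6)**2*(2*6/(6 + 6)) + 67 = 36*(2*6/12) + 67 = 36*(2*6*(1/12)) + 67 = 36*1 + 67 = 36 + 67 = 103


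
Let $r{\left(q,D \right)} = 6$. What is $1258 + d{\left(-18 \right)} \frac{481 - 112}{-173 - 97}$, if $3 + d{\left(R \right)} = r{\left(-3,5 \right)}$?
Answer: $\frac{12539}{10} \approx 1253.9$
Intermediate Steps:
$d{\left(R \right)} = 3$ ($d{\left(R \right)} = -3 + 6 = 3$)
$1258 + d{\left(-18 \right)} \frac{481 - 112}{-173 - 97} = 1258 + 3 \frac{481 - 112}{-173 - 97} = 1258 + 3 \frac{369}{-270} = 1258 + 3 \cdot 369 \left(- \frac{1}{270}\right) = 1258 + 3 \left(- \frac{41}{30}\right) = 1258 - \frac{41}{10} = \frac{12539}{10}$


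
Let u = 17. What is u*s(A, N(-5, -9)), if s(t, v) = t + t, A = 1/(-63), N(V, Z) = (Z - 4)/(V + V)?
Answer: -34/63 ≈ -0.53968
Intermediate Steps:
N(V, Z) = (-4 + Z)/(2*V) (N(V, Z) = (-4 + Z)/((2*V)) = (-4 + Z)*(1/(2*V)) = (-4 + Z)/(2*V))
A = -1/63 ≈ -0.015873
s(t, v) = 2*t
u*s(A, N(-5, -9)) = 17*(2*(-1/63)) = 17*(-2/63) = -34/63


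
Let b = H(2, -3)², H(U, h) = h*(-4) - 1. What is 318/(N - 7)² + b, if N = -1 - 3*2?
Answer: 12017/98 ≈ 122.62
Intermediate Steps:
H(U, h) = -1 - 4*h (H(U, h) = -4*h - 1 = -1 - 4*h)
b = 121 (b = (-1 - 4*(-3))² = (-1 + 12)² = 11² = 121)
N = -7 (N = -1 - 6 = -7)
318/(N - 7)² + b = 318/(-7 - 7)² + 121 = 318/(-14)² + 121 = 318/196 + 121 = (1/196)*318 + 121 = 159/98 + 121 = 12017/98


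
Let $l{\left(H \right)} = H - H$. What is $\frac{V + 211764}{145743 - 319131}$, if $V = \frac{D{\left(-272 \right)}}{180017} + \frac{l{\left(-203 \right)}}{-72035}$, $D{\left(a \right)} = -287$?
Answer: $- \frac{38121119701}{31212787596} \approx -1.2213$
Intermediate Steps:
$l{\left(H \right)} = 0$
$V = - \frac{287}{180017}$ ($V = - \frac{287}{180017} + \frac{0}{-72035} = \left(-287\right) \frac{1}{180017} + 0 \left(- \frac{1}{72035}\right) = - \frac{287}{180017} + 0 = - \frac{287}{180017} \approx -0.0015943$)
$\frac{V + 211764}{145743 - 319131} = \frac{- \frac{287}{180017} + 211764}{145743 - 319131} = \frac{38121119701}{180017 \left(-173388\right)} = \frac{38121119701}{180017} \left(- \frac{1}{173388}\right) = - \frac{38121119701}{31212787596}$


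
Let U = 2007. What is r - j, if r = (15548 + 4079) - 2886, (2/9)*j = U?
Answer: 15419/2 ≈ 7709.5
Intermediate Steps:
j = 18063/2 (j = (9/2)*2007 = 18063/2 ≈ 9031.5)
r = 16741 (r = 19627 - 2886 = 16741)
r - j = 16741 - 1*18063/2 = 16741 - 18063/2 = 15419/2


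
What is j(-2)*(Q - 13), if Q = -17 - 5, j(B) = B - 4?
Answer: 210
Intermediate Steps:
j(B) = -4 + B
Q = -22
j(-2)*(Q - 13) = (-4 - 2)*(-22 - 13) = -6*(-35) = 210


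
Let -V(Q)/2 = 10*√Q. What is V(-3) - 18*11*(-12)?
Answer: 2376 - 20*I*√3 ≈ 2376.0 - 34.641*I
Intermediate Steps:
V(Q) = -20*√Q
V(-3) - 18*11*(-12) = -20*I*√3 - 18*11*(-12) = -20*I*√3 - 198*(-12) = -20*I*√3 - 1*(-2376) = -20*I*√3 + 2376 = 2376 - 20*I*√3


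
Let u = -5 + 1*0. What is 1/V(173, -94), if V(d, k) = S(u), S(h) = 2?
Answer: ½ ≈ 0.50000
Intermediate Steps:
u = -5 (u = -5 + 0 = -5)
V(d, k) = 2
1/V(173, -94) = 1/2 = ½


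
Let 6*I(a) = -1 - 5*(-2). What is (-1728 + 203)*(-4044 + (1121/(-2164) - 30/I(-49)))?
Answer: 13413315925/2164 ≈ 6.1984e+6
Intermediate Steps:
I(a) = 3/2 (I(a) = (-1 - 5*(-2))/6 = (-1 + 10)/6 = (⅙)*9 = 3/2)
(-1728 + 203)*(-4044 + (1121/(-2164) - 30/I(-49))) = (-1728 + 203)*(-4044 + (1121/(-2164) - 30/3/2)) = -1525*(-4044 + (1121*(-1/2164) - 30*⅔)) = -1525*(-4044 + (-1121/2164 - 20)) = -1525*(-4044 - 44401/2164) = -1525*(-8795617/2164) = 13413315925/2164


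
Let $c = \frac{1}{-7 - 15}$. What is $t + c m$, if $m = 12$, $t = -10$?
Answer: $- \frac{116}{11} \approx -10.545$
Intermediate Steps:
$c = - \frac{1}{22}$ ($c = \frac{1}{-22} = - \frac{1}{22} \approx -0.045455$)
$t + c m = -10 - \frac{6}{11} = - \frac{116}{11}$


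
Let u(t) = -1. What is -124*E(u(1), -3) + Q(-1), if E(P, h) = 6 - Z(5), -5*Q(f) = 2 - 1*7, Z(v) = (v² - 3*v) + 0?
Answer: 497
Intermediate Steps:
Z(v) = v² - 3*v
Q(f) = 1 (Q(f) = -(2 - 1*7)/5 = -(2 - 7)/5 = -⅕*(-5) = 1)
E(P, h) = -4 (E(P, h) = 6 - 5*(-3 + 5) = 6 - 5*2 = 6 - 1*10 = 6 - 10 = -4)
-124*E(u(1), -3) + Q(-1) = -124*(-4) + 1 = 496 + 1 = 497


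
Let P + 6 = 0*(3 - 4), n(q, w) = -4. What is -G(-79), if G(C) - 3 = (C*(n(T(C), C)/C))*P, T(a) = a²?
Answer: -27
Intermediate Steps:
P = -6 (P = -6 + 0*(3 - 4) = -6 + 0*(-1) = -6 + 0 = -6)
G(C) = 27 (G(C) = 3 + (C*(-4/C))*(-6) = 3 - 4*(-6) = 3 + 24 = 27)
-G(-79) = -1*27 = -27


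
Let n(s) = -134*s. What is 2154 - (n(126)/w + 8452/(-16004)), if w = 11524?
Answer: 370923544/172043 ≈ 2156.0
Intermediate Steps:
2154 - (n(126)/w + 8452/(-16004)) = 2154 - (-134*126/11524 + 8452/(-16004)) = 2154 - (-16884*1/11524 + 8452*(-1/16004)) = 2154 - (-63/43 - 2113/4001) = 2154 - 1*(-342922/172043) = 2154 + 342922/172043 = 370923544/172043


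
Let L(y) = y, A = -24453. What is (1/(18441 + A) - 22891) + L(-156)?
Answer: -138558565/6012 ≈ -23047.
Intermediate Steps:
(1/(18441 + A) - 22891) + L(-156) = (1/(18441 - 24453) - 22891) - 156 = (1/(-6012) - 22891) - 156 = (-1/6012 - 22891) - 156 = -137620693/6012 - 156 = -138558565/6012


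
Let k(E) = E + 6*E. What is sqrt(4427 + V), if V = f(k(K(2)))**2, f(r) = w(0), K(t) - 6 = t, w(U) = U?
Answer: sqrt(4427) ≈ 66.536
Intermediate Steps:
K(t) = 6 + t
k(E) = 7*E
f(r) = 0
V = 0 (V = 0**2 = 0)
sqrt(4427 + V) = sqrt(4427 + 0) = sqrt(4427)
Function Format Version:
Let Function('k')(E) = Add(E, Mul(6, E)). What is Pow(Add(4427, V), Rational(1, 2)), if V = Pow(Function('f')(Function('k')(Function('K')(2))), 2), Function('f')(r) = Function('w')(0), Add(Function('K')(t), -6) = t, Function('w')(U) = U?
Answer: Pow(4427, Rational(1, 2)) ≈ 66.536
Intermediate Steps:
Function('K')(t) = Add(6, t)
Function('k')(E) = Mul(7, E)
Function('f')(r) = 0
V = 0 (V = Pow(0, 2) = 0)
Pow(Add(4427, V), Rational(1, 2)) = Pow(Add(4427, 0), Rational(1, 2)) = Pow(4427, Rational(1, 2))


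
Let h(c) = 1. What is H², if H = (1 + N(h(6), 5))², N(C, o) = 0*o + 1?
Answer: 16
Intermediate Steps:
N(C, o) = 1 (N(C, o) = 0 + 1 = 1)
H = 4 (H = (1 + 1)² = 2² = 4)
H² = 4² = 16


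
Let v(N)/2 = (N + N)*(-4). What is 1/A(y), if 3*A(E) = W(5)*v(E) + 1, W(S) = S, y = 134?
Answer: -1/3573 ≈ -0.00027988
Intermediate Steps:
v(N) = -16*N (v(N) = 2*((N + N)*(-4)) = 2*((2*N)*(-4)) = 2*(-8*N) = -16*N)
A(E) = ⅓ - 80*E/3 (A(E) = (5*(-16*E) + 1)/3 = (-80*E + 1)/3 = (1 - 80*E)/3 = ⅓ - 80*E/3)
1/A(y) = 1/(⅓ - 80/3*134) = 1/(⅓ - 10720/3) = 1/(-3573) = -1/3573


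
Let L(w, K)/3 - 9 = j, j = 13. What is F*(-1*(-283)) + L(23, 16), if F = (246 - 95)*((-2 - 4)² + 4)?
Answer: 1709386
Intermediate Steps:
L(w, K) = 66 (L(w, K) = 27 + 3*13 = 27 + 39 = 66)
F = 6040 (F = 151*((-6)² + 4) = 151*(36 + 4) = 151*40 = 6040)
F*(-1*(-283)) + L(23, 16) = 6040*(-1*(-283)) + 66 = 6040*283 + 66 = 1709320 + 66 = 1709386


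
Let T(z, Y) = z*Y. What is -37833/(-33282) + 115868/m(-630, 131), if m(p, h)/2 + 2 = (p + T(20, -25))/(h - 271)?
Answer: 8999149079/942990 ≈ 9543.2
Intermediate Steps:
T(z, Y) = Y*z
m(p, h) = -4 + 2*(-500 + p)/(-271 + h) (m(p, h) = -4 + 2*((p - 25*20)/(h - 271)) = -4 + 2*((p - 500)/(-271 + h)) = -4 + 2*((-500 + p)/(-271 + h)) = -4 + 2*(-500 + p)/(-271 + h))
-37833/(-33282) + 115868/m(-630, 131) = -37833/(-33282) + 115868/((2*(42 - 630 - 2*131)/(-271 + 131))) = -37833*(-1/33282) + 115868/((2*(42 - 630 - 262)/(-140))) = 12611/11094 + 115868/((2*(-1/140)*(-850))) = 12611/11094 + 115868/(85/7) = 12611/11094 + 115868*(7/85) = 12611/11094 + 811076/85 = 8999149079/942990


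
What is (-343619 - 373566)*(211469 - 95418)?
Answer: -83230036435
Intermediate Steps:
(-343619 - 373566)*(211469 - 95418) = -717185*116051 = -83230036435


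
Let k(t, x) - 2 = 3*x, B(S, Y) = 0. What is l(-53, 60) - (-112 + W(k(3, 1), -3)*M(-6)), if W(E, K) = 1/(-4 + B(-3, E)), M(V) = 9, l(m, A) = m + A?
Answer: 485/4 ≈ 121.25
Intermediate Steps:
l(m, A) = A + m
k(t, x) = 2 + 3*x
W(E, K) = -¼ (W(E, K) = 1/(-4 + 0) = 1/(-4) = -¼)
l(-53, 60) - (-112 + W(k(3, 1), -3)*M(-6)) = (60 - 53) - (-112 - ¼*9) = 7 - (-112 - 9/4) = 7 - 1*(-457/4) = 7 + 457/4 = 485/4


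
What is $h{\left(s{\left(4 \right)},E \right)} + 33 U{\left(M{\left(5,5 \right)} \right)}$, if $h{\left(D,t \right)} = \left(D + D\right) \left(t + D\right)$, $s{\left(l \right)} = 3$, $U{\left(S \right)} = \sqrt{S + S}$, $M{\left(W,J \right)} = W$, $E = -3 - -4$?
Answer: $24 + 33 \sqrt{10} \approx 128.36$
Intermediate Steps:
$E = 1$ ($E = -3 + 4 = 1$)
$U{\left(S \right)} = \sqrt{2} \sqrt{S}$ ($U{\left(S \right)} = \sqrt{2 S} = \sqrt{2} \sqrt{S}$)
$h{\left(D,t \right)} = 2 D \left(D + t\right)$
$h{\left(s{\left(4 \right)},E \right)} + 33 U{\left(M{\left(5,5 \right)} \right)} = 2 \cdot 3 \left(3 + 1\right) + 33 \sqrt{2} \sqrt{5} = 2 \cdot 3 \cdot 4 + 33 \sqrt{10} = 24 + 33 \sqrt{10}$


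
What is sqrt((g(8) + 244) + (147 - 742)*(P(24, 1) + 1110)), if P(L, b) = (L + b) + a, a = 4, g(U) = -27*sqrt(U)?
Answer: sqrt(-677461 - 54*sqrt(2)) ≈ 823.13*I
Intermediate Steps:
P(L, b) = 4 + L + b (P(L, b) = (L + b) + 4 = 4 + L + b)
sqrt((g(8) + 244) + (147 - 742)*(P(24, 1) + 1110)) = sqrt((-54*sqrt(2) + 244) + (147 - 742)*((4 + 24 + 1) + 1110)) = sqrt((-54*sqrt(2) + 244) - 595*(29 + 1110)) = sqrt((-54*sqrt(2) + 244) - 595*1139) = sqrt((244 - 54*sqrt(2)) - 677705) = sqrt(-677461 - 54*sqrt(2))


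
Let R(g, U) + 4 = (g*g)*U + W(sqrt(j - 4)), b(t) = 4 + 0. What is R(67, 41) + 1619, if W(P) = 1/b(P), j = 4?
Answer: 742657/4 ≈ 1.8566e+5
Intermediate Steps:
b(t) = 4
W(P) = 1/4
R(g, U) = -15/4 + U*g**2 (R(g, U) = -4 + ((g*g)*U + 1/4) = -4 + (g**2*U + 1/4) = -4 + (U*g**2 + 1/4) = -4 + (1/4 + U*g**2) = -15/4 + U*g**2)
R(67, 41) + 1619 = (-15/4 + 41*67**2) + 1619 = (-15/4 + 41*4489) + 1619 = (-15/4 + 184049) + 1619 = 736181/4 + 1619 = 742657/4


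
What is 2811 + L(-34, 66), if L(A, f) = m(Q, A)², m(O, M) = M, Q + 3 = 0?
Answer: 3967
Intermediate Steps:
Q = -3 (Q = -3 + 0 = -3)
L(A, f) = A²
2811 + L(-34, 66) = 2811 + (-34)² = 2811 + 1156 = 3967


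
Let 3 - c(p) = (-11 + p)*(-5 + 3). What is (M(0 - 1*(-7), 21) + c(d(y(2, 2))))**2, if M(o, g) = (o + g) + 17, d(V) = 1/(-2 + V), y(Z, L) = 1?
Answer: 576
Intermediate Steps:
M(o, g) = 17 + g + o (M(o, g) = (g + o) + 17 = 17 + g + o)
c(p) = -19 + 2*p (c(p) = 3 - (-11 + p)*(-5 + 3) = 3 - (-11 + p)*(-2) = 3 - (22 - 2*p) = 3 + (-22 + 2*p) = -19 + 2*p)
(M(0 - 1*(-7), 21) + c(d(y(2, 2))))**2 = ((17 + 21 + (0 - 1*(-7))) + (-19 + 2/(-2 + 1)))**2 = ((17 + 21 + (0 + 7)) + (-19 + 2/(-1)))**2 = ((17 + 21 + 7) + (-19 + 2*(-1)))**2 = (45 + (-19 - 2))**2 = (45 - 21)**2 = 24**2 = 576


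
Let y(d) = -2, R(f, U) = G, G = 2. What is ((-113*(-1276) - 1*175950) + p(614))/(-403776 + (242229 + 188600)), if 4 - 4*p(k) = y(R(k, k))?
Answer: -63521/54106 ≈ -1.1740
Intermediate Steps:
R(f, U) = 2
p(k) = 3/2 (p(k) = 1 - ¼*(-2) = 1 + ½ = 3/2)
((-113*(-1276) - 1*175950) + p(614))/(-403776 + (242229 + 188600)) = ((-113*(-1276) - 1*175950) + 3/2)/(-403776 + (242229 + 188600)) = ((144188 - 175950) + 3/2)/(-403776 + 430829) = (-31762 + 3/2)/27053 = -63521/2*1/27053 = -63521/54106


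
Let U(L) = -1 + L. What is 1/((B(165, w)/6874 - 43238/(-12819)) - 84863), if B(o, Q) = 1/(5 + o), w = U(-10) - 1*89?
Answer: -14980027020/1271199505923401 ≈ -1.1784e-5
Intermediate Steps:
w = -100 (w = (-1 - 10) - 1*89 = -11 - 89 = -100)
1/((B(165, w)/6874 - 43238/(-12819)) - 84863) = 1/((1/((5 + 165)*6874) - 43238/(-12819)) - 84863) = 1/(((1/6874)/170 - 43238*(-1/12819)) - 84863) = 1/(((1/170)*(1/6874) + 43238/12819) - 84863) = 1/((1/1168580 + 43238/12819) - 84863) = 1/(50527074859/14980027020 - 84863) = 1/(-1271199505923401/14980027020) = -14980027020/1271199505923401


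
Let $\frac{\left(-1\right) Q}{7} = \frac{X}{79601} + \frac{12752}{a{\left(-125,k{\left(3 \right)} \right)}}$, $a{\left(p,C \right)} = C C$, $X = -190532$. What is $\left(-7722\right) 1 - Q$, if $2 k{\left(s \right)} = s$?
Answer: $\frac{22877900842}{716409} \approx 31934.0$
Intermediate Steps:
$k{\left(s \right)} = \frac{s}{2}$
$a{\left(p,C \right)} = C^{2}$
$Q = - \frac{28410011140}{716409}$ ($Q = - 7 \left(- \frac{190532}{79601} + \frac{12752}{\left(\frac{1}{2} \cdot 3\right)^{2}}\right) = - 7 \left(\left(-190532\right) \frac{1}{79601} + \frac{12752}{\left(\frac{3}{2}\right)^{2}}\right) = - 7 \left(- \frac{190532}{79601} + \frac{12752}{\frac{9}{4}}\right) = - 7 \left(- \frac{190532}{79601} + 12752 \cdot \frac{4}{9}\right) = - 7 \left(- \frac{190532}{79601} + \frac{51008}{9}\right) = \left(-7\right) \frac{4058573020}{716409} = - \frac{28410011140}{716409} \approx -39656.0$)
$\left(-7722\right) 1 - Q = \left(-7722\right) 1 - - \frac{28410011140}{716409} = -7722 + \frac{28410011140}{716409} = \frac{22877900842}{716409}$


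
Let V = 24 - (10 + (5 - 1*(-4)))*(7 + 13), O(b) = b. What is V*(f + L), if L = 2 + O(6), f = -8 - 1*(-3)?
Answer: -1068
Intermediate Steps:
f = -5 (f = -8 + 3 = -5)
L = 8 (L = 2 + 6 = 8)
V = -356 (V = 24 - (10 + (5 + 4))*20 = 24 - (10 + 9)*20 = 24 - 19*20 = 24 - 1*380 = 24 - 380 = -356)
V*(f + L) = -356*(-5 + 8) = -356*3 = -1068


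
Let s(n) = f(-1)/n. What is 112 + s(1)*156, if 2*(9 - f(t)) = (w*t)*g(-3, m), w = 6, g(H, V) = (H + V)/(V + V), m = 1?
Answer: 1048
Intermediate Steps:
g(H, V) = (H + V)/(2*V) (g(H, V) = (H + V)/((2*V)) = (H + V)*(1/(2*V)) = (H + V)/(2*V))
f(t) = 9 + 3*t (f(t) = 9 - 6*t*(½)*(-3 + 1)/1/2 = 9 - 6*t*(½)*1*(-2)/2 = 9 - 6*t*(-1)/2 = 9 - (-3)*t = 9 + 3*t)
s(n) = 6/n (s(n) = (9 + 3*(-1))/n = (9 - 3)/n = 6/n)
112 + s(1)*156 = 112 + (6/1)*156 = 112 + (6*1)*156 = 112 + 6*156 = 112 + 936 = 1048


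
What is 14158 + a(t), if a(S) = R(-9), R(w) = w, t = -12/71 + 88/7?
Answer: 14149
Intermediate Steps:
t = 6164/497 (t = -12*1/71 + 88*(1/7) = -12/71 + 88/7 = 6164/497 ≈ 12.402)
a(S) = -9
14158 + a(t) = 14158 - 9 = 14149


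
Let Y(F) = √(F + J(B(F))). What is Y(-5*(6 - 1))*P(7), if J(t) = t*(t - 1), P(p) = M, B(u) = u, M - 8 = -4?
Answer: 100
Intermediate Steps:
M = 4 (M = 8 - 4 = 4)
P(p) = 4
J(t) = t*(-1 + t)
Y(F) = √(F + F*(-1 + F))
Y(-5*(6 - 1))*P(7) = √((-5*(6 - 1))²)*4 = √((-5*5)²)*4 = √((-25)²)*4 = √625*4 = 25*4 = 100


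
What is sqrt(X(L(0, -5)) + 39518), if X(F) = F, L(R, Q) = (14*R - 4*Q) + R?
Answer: sqrt(39538) ≈ 198.84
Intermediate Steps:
L(R, Q) = -4*Q + 15*R (L(R, Q) = (-4*Q + 14*R) + R = -4*Q + 15*R)
sqrt(X(L(0, -5)) + 39518) = sqrt((-4*(-5) + 15*0) + 39518) = sqrt((20 + 0) + 39518) = sqrt(20 + 39518) = sqrt(39538)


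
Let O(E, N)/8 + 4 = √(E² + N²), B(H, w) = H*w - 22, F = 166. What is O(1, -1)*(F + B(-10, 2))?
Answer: -3968 + 992*√2 ≈ -2565.1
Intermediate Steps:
B(H, w) = -22 + H*w
O(E, N) = -32 + 8*√(E² + N²)
O(1, -1)*(F + B(-10, 2)) = (-32 + 8*√(1² + (-1)²))*(166 + (-22 - 10*2)) = (-32 + 8*√(1 + 1))*(166 + (-22 - 20)) = (-32 + 8*√2)*(166 - 42) = (-32 + 8*√2)*124 = -3968 + 992*√2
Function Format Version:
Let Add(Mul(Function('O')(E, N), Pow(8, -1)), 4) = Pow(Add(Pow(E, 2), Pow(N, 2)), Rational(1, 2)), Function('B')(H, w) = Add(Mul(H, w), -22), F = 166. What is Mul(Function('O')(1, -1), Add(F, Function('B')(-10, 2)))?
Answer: Add(-3968, Mul(992, Pow(2, Rational(1, 2)))) ≈ -2565.1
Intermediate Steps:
Function('B')(H, w) = Add(-22, Mul(H, w))
Function('O')(E, N) = Add(-32, Mul(8, Pow(Add(Pow(E, 2), Pow(N, 2)), Rational(1, 2))))
Mul(Function('O')(1, -1), Add(F, Function('B')(-10, 2))) = Mul(Add(-32, Mul(8, Pow(Add(Pow(1, 2), Pow(-1, 2)), Rational(1, 2)))), Add(166, Add(-22, Mul(-10, 2)))) = Mul(Add(-32, Mul(8, Pow(Add(1, 1), Rational(1, 2)))), Add(166, Add(-22, -20))) = Mul(Add(-32, Mul(8, Pow(2, Rational(1, 2)))), Add(166, -42)) = Mul(Add(-32, Mul(8, Pow(2, Rational(1, 2)))), 124) = Add(-3968, Mul(992, Pow(2, Rational(1, 2))))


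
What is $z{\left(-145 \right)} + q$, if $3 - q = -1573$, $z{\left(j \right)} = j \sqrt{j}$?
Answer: $1576 - 145 i \sqrt{145} \approx 1576.0 - 1746.0 i$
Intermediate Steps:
$z{\left(j \right)} = j^{\frac{3}{2}}$
$q = 1576$ ($q = 3 - -1573 = 3 + 1573 = 1576$)
$z{\left(-145 \right)} + q = \left(-145\right)^{\frac{3}{2}} + 1576 = - 145 i \sqrt{145} + 1576 = 1576 - 145 i \sqrt{145}$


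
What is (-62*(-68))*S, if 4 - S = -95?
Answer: 417384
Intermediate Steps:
S = 99 (S = 4 - 1*(-95) = 4 + 95 = 99)
(-62*(-68))*S = -62*(-68)*99 = 4216*99 = 417384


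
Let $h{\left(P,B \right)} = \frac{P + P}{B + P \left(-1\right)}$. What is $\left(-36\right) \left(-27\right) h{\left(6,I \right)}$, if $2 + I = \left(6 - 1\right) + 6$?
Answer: $3888$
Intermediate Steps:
$I = 9$ ($I = -2 + \left(\left(6 - 1\right) + 6\right) = -2 + \left(5 + 6\right) = -2 + 11 = 9$)
$h{\left(P,B \right)} = \frac{2 P}{B - P}$
$\left(-36\right) \left(-27\right) h{\left(6,I \right)} = \left(-36\right) \left(-27\right) 2 \cdot 6 \frac{1}{9 - 6} = 972 \cdot 2 \cdot 6 \frac{1}{9 - 6} = 972 \cdot 2 \cdot 6 \cdot \frac{1}{3} = 972 \cdot 4 = 3888$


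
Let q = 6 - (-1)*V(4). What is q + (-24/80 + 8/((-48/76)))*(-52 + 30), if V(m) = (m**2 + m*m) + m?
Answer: 4909/15 ≈ 327.27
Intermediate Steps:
V(m) = m + 2*m**2 (V(m) = (m**2 + m**2) + m = 2*m**2 + m = m + 2*m**2)
q = 42 (q = 6 - (-1)*4*(1 + 2*4) = 6 - (-1)*4*(1 + 8) = 6 - (-1)*4*9 = 6 - (-1)*36 = 6 - 1*(-36) = 6 + 36 = 42)
q + (-24/80 + 8/((-48/76)))*(-52 + 30) = 42 + (-24/80 + 8/((-48/76)))*(-52 + 30) = 42 + (-24*1/80 + 8/((-48*1/76)))*(-22) = 42 + (-3/10 + 8/(-12/19))*(-22) = 42 + (-3/10 + 8*(-19/12))*(-22) = 42 + (-3/10 - 38/3)*(-22) = 42 - 389/30*(-22) = 42 + 4279/15 = 4909/15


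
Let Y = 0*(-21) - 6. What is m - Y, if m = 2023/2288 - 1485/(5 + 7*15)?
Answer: -15137/2288 ≈ -6.6158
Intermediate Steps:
Y = -6 (Y = 0 - 6 = -6)
m = -28865/2288 (m = 2023*(1/2288) - 1485/(5 + 105) = 2023/2288 - 1485/110 = 2023/2288 - 1485*1/110 = 2023/2288 - 27/2 = -28865/2288 ≈ -12.616)
m - Y = -28865/2288 - 1*(-6) = -28865/2288 + 6 = -15137/2288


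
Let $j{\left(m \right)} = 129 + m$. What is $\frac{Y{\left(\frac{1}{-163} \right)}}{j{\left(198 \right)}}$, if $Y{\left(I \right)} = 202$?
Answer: $\frac{202}{327} \approx 0.61774$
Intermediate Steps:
$\frac{Y{\left(\frac{1}{-163} \right)}}{j{\left(198 \right)}} = \frac{202}{129 + 198} = \frac{202}{327}$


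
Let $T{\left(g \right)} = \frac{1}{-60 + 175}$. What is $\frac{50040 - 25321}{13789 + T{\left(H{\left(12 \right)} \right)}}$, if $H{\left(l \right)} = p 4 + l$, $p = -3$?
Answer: $\frac{2842685}{1585736} \approx 1.7927$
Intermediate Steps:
$H{\left(l \right)} = -12 + l$ ($H{\left(l \right)} = \left(-3\right) 4 + l = -12 + l$)
$T{\left(g \right)} = \frac{1}{115}$
$\frac{50040 - 25321}{13789 + T{\left(H{\left(12 \right)} \right)}} = \frac{50040 - 25321}{13789 + \frac{1}{115}} = \frac{24719}{\frac{1585736}{115}} = 24719 \cdot \frac{115}{1585736} = \frac{2842685}{1585736}$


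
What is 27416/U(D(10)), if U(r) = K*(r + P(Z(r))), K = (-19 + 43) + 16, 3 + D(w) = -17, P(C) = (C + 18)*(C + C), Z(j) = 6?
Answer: 3427/1340 ≈ 2.5575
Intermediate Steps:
P(C) = 2*C*(18 + C) (P(C) = (18 + C)*(2*C) = 2*C*(18 + C))
D(w) = -20 (D(w) = -3 - 17 = -20)
K = 40 (K = 24 + 16 = 40)
U(r) = 11520 + 40*r (U(r) = 40*(r + 2*6*(18 + 6)) = 40*(r + 2*6*24) = 40*(r + 288) = 40*(288 + r) = 11520 + 40*r)
27416/U(D(10)) = 27416/(11520 + 40*(-20)) = 27416/(11520 - 800) = 27416/10720 = 27416*(1/10720) = 3427/1340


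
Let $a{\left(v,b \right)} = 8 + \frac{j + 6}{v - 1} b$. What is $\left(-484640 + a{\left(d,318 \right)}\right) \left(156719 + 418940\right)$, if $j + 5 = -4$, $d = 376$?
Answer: $- \frac{34873029620562}{125} \approx -2.7898 \cdot 10^{11}$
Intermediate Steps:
$j = -9$ ($j = -5 - 4 = -9$)
$a{\left(v,b \right)} = 8 - \frac{3 b}{-1 + v}$ ($a{\left(v,b \right)} = 8 + \frac{-9 + 6}{v - 1} b = 8 + - \frac{3}{-1 + v} b = 8 - \frac{3 b}{-1 + v}$)
$\left(-484640 + a{\left(d,318 \right)}\right) \left(156719 + 418940\right) = \left(-484640 + \frac{-8 - 954 + 8 \cdot 376}{-1 + 376}\right) \left(156719 + 418940\right) = \left(-484640 + \frac{-8 - 954 + 3008}{375}\right) 575659 = \left(-484640 + \frac{1}{375} \cdot 2046\right) 575659 = \left(-484640 + \frac{682}{125}\right) 575659 = \left(- \frac{60579318}{125}\right) 575659 = - \frac{34873029620562}{125}$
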